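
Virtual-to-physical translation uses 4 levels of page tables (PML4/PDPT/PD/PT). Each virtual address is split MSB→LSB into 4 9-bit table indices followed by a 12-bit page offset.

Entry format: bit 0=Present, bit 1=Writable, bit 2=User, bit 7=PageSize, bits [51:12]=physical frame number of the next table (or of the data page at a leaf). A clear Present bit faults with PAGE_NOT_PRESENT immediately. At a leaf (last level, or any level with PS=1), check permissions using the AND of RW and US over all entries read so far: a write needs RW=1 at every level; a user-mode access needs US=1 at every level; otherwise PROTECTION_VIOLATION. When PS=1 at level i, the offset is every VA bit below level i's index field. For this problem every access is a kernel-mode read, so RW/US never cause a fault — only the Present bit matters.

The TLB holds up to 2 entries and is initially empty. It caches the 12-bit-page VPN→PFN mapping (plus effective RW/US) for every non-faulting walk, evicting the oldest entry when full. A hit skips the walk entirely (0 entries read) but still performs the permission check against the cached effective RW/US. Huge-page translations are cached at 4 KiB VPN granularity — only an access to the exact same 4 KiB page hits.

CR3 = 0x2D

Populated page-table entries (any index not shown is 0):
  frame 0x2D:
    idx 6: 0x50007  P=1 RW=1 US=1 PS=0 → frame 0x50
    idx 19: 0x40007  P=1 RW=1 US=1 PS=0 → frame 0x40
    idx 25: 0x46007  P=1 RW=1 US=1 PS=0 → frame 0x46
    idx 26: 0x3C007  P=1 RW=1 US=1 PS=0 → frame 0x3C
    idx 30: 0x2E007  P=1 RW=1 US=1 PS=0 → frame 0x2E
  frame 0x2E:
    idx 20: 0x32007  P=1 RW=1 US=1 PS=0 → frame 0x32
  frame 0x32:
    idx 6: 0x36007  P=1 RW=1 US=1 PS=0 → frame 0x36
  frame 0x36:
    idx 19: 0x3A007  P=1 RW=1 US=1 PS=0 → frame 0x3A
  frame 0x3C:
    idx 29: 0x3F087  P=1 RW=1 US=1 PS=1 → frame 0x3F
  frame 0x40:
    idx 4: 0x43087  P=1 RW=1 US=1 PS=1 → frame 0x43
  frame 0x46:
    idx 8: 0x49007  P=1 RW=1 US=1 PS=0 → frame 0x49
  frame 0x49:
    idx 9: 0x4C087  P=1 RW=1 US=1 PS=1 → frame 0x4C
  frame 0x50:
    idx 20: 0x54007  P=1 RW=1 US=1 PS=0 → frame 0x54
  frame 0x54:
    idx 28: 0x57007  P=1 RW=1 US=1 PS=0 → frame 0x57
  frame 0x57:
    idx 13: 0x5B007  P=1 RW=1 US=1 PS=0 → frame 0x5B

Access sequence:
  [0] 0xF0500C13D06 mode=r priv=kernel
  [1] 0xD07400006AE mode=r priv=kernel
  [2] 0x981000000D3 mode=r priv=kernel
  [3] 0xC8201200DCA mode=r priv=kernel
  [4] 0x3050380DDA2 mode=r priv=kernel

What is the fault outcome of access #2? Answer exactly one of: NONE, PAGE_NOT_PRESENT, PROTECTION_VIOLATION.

Trace:
#0 VA=0xF0500C13D06 (r,kernel):
  L0: frame=0x2D idx=30 entry=0x2E007 [P=1 RW=1 US=1 PS=0]
  L1: frame=0x2E idx=20 entry=0x32007 [P=1 RW=1 US=1 PS=0]
  L2: frame=0x32 idx=6 entry=0x36007 [P=1 RW=1 US=1 PS=0]
  L3: frame=0x36 idx=19 entry=0x3A007 [P=1 RW=1 US=1 PS=0]
  ✓ 0x3AD06  — 4 lookups
#1 VA=0xD07400006AE (r,kernel):
  L0: frame=0x2D idx=26 entry=0x3C007 [P=1 RW=1 US=1 PS=0]
  L1: frame=0x3C idx=29 entry=0x3F087 [P=1 RW=1 US=1 PS=1]
  ✓ 0x3F6AE (huge @L1)  — 2 lookups
#2 VA=0x981000000D3 (r,kernel):
  L0: frame=0x2D idx=19 entry=0x40007 [P=1 RW=1 US=1 PS=0]
  L1: frame=0x40 idx=4 entry=0x43087 [P=1 RW=1 US=1 PS=1]
  ✓ 0x430D3 (huge @L1)  — 2 lookups
#3 VA=0xC8201200DCA (r,kernel):
  L0: frame=0x2D idx=25 entry=0x46007 [P=1 RW=1 US=1 PS=0]
  L1: frame=0x46 idx=8 entry=0x49007 [P=1 RW=1 US=1 PS=0]
  L2: frame=0x49 idx=9 entry=0x4C087 [P=1 RW=1 US=1 PS=1]
  ✓ 0x4CDCA (huge @L2)  — 3 lookups
#4 VA=0x3050380DDA2 (r,kernel):
  L0: frame=0x2D idx=6 entry=0x50007 [P=1 RW=1 US=1 PS=0]
  L1: frame=0x50 idx=20 entry=0x54007 [P=1 RW=1 US=1 PS=0]
  L2: frame=0x54 idx=28 entry=0x57007 [P=1 RW=1 US=1 PS=0]
  L3: frame=0x57 idx=13 entry=0x5B007 [P=1 RW=1 US=1 PS=0]
  ✓ 0x5BDA2  — 4 lookups

Access #2 fault: NONE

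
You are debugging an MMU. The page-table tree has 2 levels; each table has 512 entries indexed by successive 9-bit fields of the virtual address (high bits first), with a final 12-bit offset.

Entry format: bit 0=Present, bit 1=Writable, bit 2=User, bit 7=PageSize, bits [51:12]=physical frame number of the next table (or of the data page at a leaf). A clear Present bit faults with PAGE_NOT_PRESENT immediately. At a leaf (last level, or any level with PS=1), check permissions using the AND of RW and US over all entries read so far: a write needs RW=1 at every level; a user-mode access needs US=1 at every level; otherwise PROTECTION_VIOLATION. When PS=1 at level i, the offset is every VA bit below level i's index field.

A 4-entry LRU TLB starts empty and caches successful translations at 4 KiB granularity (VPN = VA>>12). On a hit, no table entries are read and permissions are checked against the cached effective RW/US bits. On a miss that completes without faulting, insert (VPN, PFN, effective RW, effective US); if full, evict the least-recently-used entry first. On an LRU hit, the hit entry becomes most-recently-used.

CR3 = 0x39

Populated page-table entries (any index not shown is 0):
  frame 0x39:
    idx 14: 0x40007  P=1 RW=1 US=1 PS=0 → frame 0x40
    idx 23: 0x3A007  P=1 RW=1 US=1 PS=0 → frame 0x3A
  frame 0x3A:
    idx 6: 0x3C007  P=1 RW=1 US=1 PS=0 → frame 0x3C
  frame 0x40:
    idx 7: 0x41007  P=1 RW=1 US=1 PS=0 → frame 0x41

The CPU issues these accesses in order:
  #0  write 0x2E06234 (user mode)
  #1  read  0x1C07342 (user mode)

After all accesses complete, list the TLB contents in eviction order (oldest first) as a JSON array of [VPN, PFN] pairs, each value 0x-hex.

Per-access translation:
#0 VA=0x2E06234 (w,user):
  lvl0: tbl 0x39, slot 23 ⇒ 0x3A007 (P1/RW1/US1/PS0)
  lvl1: tbl 0x3A, slot 6 ⇒ 0x3C007 (P1/RW1/US1/PS0)
  ⇒ phys 0x3C234  [2 reads]
#1 VA=0x1C07342 (r,user):
  lvl0: tbl 0x39, slot 14 ⇒ 0x40007 (P1/RW1/US1/PS0)
  lvl1: tbl 0x40, slot 7 ⇒ 0x41007 (P1/RW1/US1/PS0)
  ⇒ phys 0x41342  [2 reads]

TLB: [["0x2E06", "0x3C"], ["0x1C07", "0x41"]]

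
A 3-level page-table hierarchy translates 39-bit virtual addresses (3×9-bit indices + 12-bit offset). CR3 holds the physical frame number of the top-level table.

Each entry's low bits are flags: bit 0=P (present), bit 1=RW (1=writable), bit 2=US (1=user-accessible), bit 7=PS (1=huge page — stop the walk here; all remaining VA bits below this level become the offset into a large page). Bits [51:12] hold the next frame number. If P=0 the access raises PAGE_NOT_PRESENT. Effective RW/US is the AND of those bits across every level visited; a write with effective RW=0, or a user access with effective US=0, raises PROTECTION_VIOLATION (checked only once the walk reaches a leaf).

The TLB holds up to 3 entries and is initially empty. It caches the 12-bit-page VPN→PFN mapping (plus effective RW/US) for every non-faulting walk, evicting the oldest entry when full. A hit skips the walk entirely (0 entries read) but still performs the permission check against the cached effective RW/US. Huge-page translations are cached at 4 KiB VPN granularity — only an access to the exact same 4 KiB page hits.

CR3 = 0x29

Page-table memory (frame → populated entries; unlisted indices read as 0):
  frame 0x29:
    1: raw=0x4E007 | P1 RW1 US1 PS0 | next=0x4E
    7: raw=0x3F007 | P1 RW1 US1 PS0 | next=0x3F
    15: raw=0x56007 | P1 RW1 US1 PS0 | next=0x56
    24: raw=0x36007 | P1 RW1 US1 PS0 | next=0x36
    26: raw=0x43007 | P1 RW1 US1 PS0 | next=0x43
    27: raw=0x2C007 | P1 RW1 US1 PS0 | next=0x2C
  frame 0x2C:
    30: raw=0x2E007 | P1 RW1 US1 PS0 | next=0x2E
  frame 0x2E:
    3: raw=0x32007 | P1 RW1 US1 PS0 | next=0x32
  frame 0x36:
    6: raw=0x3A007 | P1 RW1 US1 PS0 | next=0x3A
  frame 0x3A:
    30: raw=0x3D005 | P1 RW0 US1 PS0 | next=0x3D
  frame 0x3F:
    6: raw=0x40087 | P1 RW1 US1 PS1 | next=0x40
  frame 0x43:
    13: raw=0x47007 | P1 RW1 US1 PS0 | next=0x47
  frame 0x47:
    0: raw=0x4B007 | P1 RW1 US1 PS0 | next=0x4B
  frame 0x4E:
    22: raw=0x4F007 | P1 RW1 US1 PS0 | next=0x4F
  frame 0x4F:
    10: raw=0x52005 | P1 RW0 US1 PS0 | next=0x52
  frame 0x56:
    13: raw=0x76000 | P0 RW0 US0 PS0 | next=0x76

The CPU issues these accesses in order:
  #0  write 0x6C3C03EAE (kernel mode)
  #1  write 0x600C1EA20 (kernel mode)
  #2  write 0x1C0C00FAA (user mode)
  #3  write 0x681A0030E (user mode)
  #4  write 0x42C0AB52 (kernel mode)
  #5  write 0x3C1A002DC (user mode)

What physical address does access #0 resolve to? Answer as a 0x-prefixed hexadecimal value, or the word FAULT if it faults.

Trace:
#0 VA=0x6C3C03EAE (w,kernel):
  [0] read 0x29 idx=27: raw=0x2C007 flags P=1 W=1 U=1 S=0
  [1] read 0x2C idx=30: raw=0x2E007 flags P=1 W=1 U=1 S=0
  [2] read 0x2E idx=3: raw=0x32007 flags P=1 W=1 U=1 S=0
  ⇒ phys 0x32EAE  [3 reads]
#1 VA=0x600C1EA20 (w,kernel):
  [0] read 0x29 idx=24: raw=0x36007 flags P=1 W=1 U=1 S=0
  [1] read 0x36 idx=6: raw=0x3A007 flags P=1 W=1 U=1 S=0
  [2] read 0x3A idx=30: raw=0x3D005 flags P=1 W=0 U=1 S=0
  ✗ PROTECTION_VIOLATION  [3 reads]
#2 VA=0x1C0C00FAA (w,user):
  [0] read 0x29 idx=7: raw=0x3F007 flags P=1 W=1 U=1 S=0
  [1] read 0x3F idx=6: raw=0x40087 flags P=1 W=1 U=1 S=1
  ⇒ phys 0x40FAA (huge @L1)  [2 reads]
#3 VA=0x681A0030E (w,user):
  [0] read 0x29 idx=26: raw=0x43007 flags P=1 W=1 U=1 S=0
  [1] read 0x43 idx=13: raw=0x47007 flags P=1 W=1 U=1 S=0
  [2] read 0x47 idx=0: raw=0x4B007 flags P=1 W=1 U=1 S=0
  ⇒ phys 0x4B30E  [3 reads]
#4 VA=0x42C0AB52 (w,kernel):
  [0] read 0x29 idx=1: raw=0x4E007 flags P=1 W=1 U=1 S=0
  [1] read 0x4E idx=22: raw=0x4F007 flags P=1 W=1 U=1 S=0
  [2] read 0x4F idx=10: raw=0x52005 flags P=1 W=0 U=1 S=0
  ✗ PROTECTION_VIOLATION  [3 reads]
#5 VA=0x3C1A002DC (w,user):
  [0] read 0x29 idx=15: raw=0x56007 flags P=1 W=1 U=1 S=0
  [1] read 0x56 idx=13: raw=0x76000 flags P=0 W=0 U=0 S=0
  ✗ PAGE_NOT_PRESENT  [2 reads]

Access #0 PA: 0x32EAE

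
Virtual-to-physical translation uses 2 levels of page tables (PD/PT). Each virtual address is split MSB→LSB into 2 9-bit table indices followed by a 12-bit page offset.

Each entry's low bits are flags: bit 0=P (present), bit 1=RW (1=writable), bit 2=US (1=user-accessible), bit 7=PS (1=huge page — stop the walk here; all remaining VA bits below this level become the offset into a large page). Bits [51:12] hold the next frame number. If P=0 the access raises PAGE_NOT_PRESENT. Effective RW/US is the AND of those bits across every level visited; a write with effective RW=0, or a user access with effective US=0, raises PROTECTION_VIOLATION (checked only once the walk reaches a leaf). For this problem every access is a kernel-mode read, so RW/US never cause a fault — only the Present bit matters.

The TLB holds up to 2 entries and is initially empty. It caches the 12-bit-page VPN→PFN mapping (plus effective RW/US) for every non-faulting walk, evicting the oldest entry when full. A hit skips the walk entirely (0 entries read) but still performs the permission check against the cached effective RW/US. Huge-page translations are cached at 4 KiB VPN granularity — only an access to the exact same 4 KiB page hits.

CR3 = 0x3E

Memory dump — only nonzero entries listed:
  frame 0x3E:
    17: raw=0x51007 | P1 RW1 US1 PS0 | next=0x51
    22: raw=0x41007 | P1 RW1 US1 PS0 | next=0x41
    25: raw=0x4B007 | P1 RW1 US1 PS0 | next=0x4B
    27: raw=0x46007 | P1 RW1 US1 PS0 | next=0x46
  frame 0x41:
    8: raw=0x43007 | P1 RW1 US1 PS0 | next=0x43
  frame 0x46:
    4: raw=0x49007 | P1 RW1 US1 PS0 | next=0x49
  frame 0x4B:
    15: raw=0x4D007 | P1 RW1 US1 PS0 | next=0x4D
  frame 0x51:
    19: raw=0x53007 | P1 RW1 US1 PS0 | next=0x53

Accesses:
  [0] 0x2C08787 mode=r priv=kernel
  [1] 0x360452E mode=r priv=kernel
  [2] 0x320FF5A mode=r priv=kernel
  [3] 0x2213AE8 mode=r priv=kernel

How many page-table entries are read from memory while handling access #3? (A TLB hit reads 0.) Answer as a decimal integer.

Per-access translation:
#0 VA=0x2C08787 (r,kernel):
  L0 @0x3E[22] → 0x41007  P=1,RW=1,US=1,PS=0
  L1 @0x41[8] → 0x43007  P=1,RW=1,US=1,PS=0
  → PA=0x43787  (2 entries read)
#1 VA=0x360452E (r,kernel):
  L0 @0x3E[27] → 0x46007  P=1,RW=1,US=1,PS=0
  L1 @0x46[4] → 0x49007  P=1,RW=1,US=1,PS=0
  → PA=0x4952E  (2 entries read)
#2 VA=0x320FF5A (r,kernel):
  L0 @0x3E[25] → 0x4B007  P=1,RW=1,US=1,PS=0
  L1 @0x4B[15] → 0x4D007  P=1,RW=1,US=1,PS=0
  → PA=0x4DF5A  (2 entries read)
#3 VA=0x2213AE8 (r,kernel):
  L0 @0x3E[17] → 0x51007  P=1,RW=1,US=1,PS=0
  L1 @0x51[19] → 0x53007  P=1,RW=1,US=1,PS=0
  → PA=0x53AE8  (2 entries read)

Entries read for #3: 2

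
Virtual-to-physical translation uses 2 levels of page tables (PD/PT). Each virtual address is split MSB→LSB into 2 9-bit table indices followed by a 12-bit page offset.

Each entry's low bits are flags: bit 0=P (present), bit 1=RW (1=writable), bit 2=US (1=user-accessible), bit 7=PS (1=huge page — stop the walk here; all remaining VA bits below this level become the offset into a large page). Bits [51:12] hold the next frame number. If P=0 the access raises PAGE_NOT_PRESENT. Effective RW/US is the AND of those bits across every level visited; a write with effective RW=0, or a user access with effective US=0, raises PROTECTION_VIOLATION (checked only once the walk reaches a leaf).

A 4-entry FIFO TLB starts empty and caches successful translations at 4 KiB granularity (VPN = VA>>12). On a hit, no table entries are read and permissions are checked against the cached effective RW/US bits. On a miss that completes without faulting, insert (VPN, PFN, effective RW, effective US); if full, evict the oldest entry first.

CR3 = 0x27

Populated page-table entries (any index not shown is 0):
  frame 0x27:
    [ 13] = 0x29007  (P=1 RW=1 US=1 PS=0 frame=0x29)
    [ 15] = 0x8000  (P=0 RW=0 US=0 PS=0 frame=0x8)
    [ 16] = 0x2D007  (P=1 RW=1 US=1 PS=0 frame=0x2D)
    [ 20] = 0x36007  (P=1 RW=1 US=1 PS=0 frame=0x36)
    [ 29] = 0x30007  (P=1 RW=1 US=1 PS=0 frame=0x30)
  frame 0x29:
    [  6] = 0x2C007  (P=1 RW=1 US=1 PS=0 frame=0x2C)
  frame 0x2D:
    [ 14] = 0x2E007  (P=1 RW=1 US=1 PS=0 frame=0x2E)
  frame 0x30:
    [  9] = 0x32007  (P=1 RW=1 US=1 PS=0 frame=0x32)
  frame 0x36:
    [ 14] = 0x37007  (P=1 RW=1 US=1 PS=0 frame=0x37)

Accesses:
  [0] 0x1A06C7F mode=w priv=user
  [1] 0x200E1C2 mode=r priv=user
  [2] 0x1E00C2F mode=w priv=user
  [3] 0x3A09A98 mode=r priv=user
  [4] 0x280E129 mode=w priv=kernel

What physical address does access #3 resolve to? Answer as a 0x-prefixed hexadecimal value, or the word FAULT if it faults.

Walk each access:
#0 VA=0x1A06C7F (w,user):
  L0 @0x27[13] → 0x29007  P=1,RW=1,US=1,PS=0
  L1 @0x29[6] → 0x2C007  P=1,RW=1,US=1,PS=0
  ✓ 0x2CC7F  — 2 lookups
#1 VA=0x200E1C2 (r,user):
  L0 @0x27[16] → 0x2D007  P=1,RW=1,US=1,PS=0
  L1 @0x2D[14] → 0x2E007  P=1,RW=1,US=1,PS=0
  ✓ 0x2E1C2  — 2 lookups
#2 VA=0x1E00C2F (w,user):
  L0 @0x27[15] → 0x8000  P=0,RW=0,US=0,PS=0
  ⇒ fault: PAGE_NOT_PRESENT  — 1 lookups
#3 VA=0x3A09A98 (r,user):
  L0 @0x27[29] → 0x30007  P=1,RW=1,US=1,PS=0
  L1 @0x30[9] → 0x32007  P=1,RW=1,US=1,PS=0
  ✓ 0x32A98  — 2 lookups
#4 VA=0x280E129 (w,kernel):
  L0 @0x27[20] → 0x36007  P=1,RW=1,US=1,PS=0
  L1 @0x36[14] → 0x37007  P=1,RW=1,US=1,PS=0
  ✓ 0x37129  — 2 lookups

Access #3 PA: 0x32A98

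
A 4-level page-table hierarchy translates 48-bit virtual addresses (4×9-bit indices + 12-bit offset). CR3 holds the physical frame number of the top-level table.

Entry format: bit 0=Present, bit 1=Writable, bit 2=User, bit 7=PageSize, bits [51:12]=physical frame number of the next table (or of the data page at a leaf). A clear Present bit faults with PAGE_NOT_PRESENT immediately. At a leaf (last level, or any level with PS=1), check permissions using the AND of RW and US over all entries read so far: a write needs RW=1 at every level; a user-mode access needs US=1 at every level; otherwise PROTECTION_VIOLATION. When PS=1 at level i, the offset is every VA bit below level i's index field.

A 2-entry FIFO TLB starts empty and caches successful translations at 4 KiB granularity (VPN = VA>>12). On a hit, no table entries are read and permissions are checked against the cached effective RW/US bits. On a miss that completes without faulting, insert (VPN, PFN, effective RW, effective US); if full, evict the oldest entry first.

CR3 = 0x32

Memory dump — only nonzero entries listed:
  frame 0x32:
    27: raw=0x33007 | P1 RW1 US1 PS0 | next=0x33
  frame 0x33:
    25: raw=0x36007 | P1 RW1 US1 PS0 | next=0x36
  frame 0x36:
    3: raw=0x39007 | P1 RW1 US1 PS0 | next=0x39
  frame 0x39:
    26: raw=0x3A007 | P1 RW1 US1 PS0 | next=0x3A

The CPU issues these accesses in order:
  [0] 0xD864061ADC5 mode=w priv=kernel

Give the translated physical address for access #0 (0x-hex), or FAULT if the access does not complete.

Per-access translation:
#0 VA=0xD864061ADC5 (w,kernel):
  L0: frame=0x32 idx=27 entry=0x33007 [P=1 RW=1 US=1 PS=0]
  L1: frame=0x33 idx=25 entry=0x36007 [P=1 RW=1 US=1 PS=0]
  L2: frame=0x36 idx=3 entry=0x39007 [P=1 RW=1 US=1 PS=0]
  L3: frame=0x39 idx=26 entry=0x3A007 [P=1 RW=1 US=1 PS=0]
  ✓ 0x3ADC5  — 4 lookups

Access #0 PA: 0x3ADC5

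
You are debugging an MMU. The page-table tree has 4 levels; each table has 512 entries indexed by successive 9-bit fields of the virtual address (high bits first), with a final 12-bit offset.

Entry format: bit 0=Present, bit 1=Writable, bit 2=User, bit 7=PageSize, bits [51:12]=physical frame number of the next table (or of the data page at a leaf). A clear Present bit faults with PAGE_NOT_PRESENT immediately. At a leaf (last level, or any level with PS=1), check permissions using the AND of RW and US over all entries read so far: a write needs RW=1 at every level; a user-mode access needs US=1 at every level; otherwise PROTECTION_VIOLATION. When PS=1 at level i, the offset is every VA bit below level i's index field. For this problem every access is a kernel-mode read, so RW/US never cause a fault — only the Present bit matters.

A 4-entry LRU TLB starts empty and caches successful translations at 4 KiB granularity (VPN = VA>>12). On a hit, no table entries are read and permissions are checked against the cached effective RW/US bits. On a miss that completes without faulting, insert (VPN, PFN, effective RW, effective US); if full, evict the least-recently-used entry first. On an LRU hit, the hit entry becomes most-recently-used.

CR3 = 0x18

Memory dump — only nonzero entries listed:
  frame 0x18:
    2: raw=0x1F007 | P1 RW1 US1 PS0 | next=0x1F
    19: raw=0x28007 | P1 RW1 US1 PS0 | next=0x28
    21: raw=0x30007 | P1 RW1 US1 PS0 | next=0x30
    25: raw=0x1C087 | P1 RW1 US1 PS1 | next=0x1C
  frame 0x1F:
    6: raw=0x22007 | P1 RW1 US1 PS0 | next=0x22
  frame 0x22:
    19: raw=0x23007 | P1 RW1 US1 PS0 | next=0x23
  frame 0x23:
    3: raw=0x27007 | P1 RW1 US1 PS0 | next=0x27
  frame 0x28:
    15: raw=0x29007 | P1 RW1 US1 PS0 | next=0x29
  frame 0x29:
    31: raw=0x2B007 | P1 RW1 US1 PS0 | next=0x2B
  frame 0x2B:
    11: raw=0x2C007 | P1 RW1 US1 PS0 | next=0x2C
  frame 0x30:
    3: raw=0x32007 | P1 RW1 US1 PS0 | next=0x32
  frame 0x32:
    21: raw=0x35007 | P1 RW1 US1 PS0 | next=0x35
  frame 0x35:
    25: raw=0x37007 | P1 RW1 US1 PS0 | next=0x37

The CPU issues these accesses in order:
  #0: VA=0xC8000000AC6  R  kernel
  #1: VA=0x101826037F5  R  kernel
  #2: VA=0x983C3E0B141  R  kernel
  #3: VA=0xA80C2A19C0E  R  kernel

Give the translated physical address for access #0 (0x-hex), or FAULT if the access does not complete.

Walk each access:
#0 VA=0xC8000000AC6 (r,kernel):
  [0] read 0x18 idx=25: raw=0x1C087 flags P=1 W=1 U=1 S=1
  ⇒ phys 0x1CAC6 (huge @L0)  [1 reads]
#1 VA=0x101826037F5 (r,kernel):
  [0] read 0x18 idx=2: raw=0x1F007 flags P=1 W=1 U=1 S=0
  [1] read 0x1F idx=6: raw=0x22007 flags P=1 W=1 U=1 S=0
  [2] read 0x22 idx=19: raw=0x23007 flags P=1 W=1 U=1 S=0
  [3] read 0x23 idx=3: raw=0x27007 flags P=1 W=1 U=1 S=0
  ⇒ phys 0x277F5  [4 reads]
#2 VA=0x983C3E0B141 (r,kernel):
  [0] read 0x18 idx=19: raw=0x28007 flags P=1 W=1 U=1 S=0
  [1] read 0x28 idx=15: raw=0x29007 flags P=1 W=1 U=1 S=0
  [2] read 0x29 idx=31: raw=0x2B007 flags P=1 W=1 U=1 S=0
  [3] read 0x2B idx=11: raw=0x2C007 flags P=1 W=1 U=1 S=0
  ⇒ phys 0x2C141  [4 reads]
#3 VA=0xA80C2A19C0E (r,kernel):
  [0] read 0x18 idx=21: raw=0x30007 flags P=1 W=1 U=1 S=0
  [1] read 0x30 idx=3: raw=0x32007 flags P=1 W=1 U=1 S=0
  [2] read 0x32 idx=21: raw=0x35007 flags P=1 W=1 U=1 S=0
  [3] read 0x35 idx=25: raw=0x37007 flags P=1 W=1 U=1 S=0
  ⇒ phys 0x37C0E  [4 reads]

Access #0 PA: 0x1CAC6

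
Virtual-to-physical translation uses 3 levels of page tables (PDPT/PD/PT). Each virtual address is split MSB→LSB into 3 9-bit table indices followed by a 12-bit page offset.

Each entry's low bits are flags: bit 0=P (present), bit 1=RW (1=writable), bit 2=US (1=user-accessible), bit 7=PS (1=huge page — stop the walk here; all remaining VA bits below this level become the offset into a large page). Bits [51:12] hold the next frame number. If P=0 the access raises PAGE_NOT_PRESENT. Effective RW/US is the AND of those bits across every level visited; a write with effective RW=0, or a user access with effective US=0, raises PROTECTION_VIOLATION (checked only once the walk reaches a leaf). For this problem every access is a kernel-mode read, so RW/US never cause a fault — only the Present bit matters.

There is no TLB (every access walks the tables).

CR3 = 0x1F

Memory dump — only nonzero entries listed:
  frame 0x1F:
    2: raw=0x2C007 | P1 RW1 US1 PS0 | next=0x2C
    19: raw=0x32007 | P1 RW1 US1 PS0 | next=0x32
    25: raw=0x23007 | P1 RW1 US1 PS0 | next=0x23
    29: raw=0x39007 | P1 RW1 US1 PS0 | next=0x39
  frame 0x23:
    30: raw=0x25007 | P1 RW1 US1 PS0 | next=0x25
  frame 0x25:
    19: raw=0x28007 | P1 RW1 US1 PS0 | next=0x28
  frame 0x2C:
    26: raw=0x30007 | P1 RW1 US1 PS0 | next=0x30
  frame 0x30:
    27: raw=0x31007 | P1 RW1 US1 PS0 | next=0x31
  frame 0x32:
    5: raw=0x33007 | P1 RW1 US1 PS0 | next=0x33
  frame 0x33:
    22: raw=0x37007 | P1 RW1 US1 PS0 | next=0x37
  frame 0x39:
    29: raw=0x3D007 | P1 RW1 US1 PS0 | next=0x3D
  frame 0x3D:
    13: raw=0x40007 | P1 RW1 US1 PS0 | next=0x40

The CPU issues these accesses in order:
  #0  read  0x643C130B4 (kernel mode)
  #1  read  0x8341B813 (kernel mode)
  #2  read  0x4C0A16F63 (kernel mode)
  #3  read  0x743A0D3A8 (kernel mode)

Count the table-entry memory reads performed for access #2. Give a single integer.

Walk each access:
#0 VA=0x643C130B4 (r,kernel):
  [0] read 0x1F idx=25: raw=0x23007 flags P=1 W=1 U=1 S=0
  [1] read 0x23 idx=30: raw=0x25007 flags P=1 W=1 U=1 S=0
  [2] read 0x25 idx=19: raw=0x28007 flags P=1 W=1 U=1 S=0
  ✓ 0x280B4  — 3 lookups
#1 VA=0x8341B813 (r,kernel):
  [0] read 0x1F idx=2: raw=0x2C007 flags P=1 W=1 U=1 S=0
  [1] read 0x2C idx=26: raw=0x30007 flags P=1 W=1 U=1 S=0
  [2] read 0x30 idx=27: raw=0x31007 flags P=1 W=1 U=1 S=0
  ✓ 0x31813  — 3 lookups
#2 VA=0x4C0A16F63 (r,kernel):
  [0] read 0x1F idx=19: raw=0x32007 flags P=1 W=1 U=1 S=0
  [1] read 0x32 idx=5: raw=0x33007 flags P=1 W=1 U=1 S=0
  [2] read 0x33 idx=22: raw=0x37007 flags P=1 W=1 U=1 S=0
  ✓ 0x37F63  — 3 lookups
#3 VA=0x743A0D3A8 (r,kernel):
  [0] read 0x1F idx=29: raw=0x39007 flags P=1 W=1 U=1 S=0
  [1] read 0x39 idx=29: raw=0x3D007 flags P=1 W=1 U=1 S=0
  [2] read 0x3D idx=13: raw=0x40007 flags P=1 W=1 U=1 S=0
  ✓ 0x403A8  — 3 lookups

Entries read for #2: 3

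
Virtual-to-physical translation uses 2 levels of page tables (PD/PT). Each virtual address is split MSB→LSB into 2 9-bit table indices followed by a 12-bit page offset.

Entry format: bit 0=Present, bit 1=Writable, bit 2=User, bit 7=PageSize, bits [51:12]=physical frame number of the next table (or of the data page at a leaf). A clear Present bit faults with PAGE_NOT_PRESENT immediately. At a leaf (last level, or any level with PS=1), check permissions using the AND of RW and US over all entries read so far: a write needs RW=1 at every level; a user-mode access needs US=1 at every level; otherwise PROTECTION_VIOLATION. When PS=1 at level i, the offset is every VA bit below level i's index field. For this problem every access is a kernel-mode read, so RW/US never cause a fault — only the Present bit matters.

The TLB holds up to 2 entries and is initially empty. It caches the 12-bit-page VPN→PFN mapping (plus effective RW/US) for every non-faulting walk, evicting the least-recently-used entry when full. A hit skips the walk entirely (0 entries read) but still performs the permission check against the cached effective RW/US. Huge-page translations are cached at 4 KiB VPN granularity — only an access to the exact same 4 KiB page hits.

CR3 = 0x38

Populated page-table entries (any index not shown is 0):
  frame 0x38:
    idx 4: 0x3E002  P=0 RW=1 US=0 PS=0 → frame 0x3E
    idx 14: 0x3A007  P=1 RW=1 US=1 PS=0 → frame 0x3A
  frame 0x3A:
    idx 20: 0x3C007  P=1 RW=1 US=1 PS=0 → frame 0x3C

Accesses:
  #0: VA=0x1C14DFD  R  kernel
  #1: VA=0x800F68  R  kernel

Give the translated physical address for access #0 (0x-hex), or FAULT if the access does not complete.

Trace:
#0 VA=0x1C14DFD (r,kernel):
  lvl0: tbl 0x38, slot 14 ⇒ 0x3A007 (P1/RW1/US1/PS0)
  lvl1: tbl 0x3A, slot 20 ⇒ 0x3C007 (P1/RW1/US1/PS0)
  ⇒ phys 0x3CDFD  [2 reads]
#1 VA=0x800F68 (r,kernel):
  lvl0: tbl 0x38, slot 4 ⇒ 0x3E002 (P0/RW1/US0/PS0)
  → PAGE_NOT_PRESENT  (1 entries read)

Access #0 PA: 0x3CDFD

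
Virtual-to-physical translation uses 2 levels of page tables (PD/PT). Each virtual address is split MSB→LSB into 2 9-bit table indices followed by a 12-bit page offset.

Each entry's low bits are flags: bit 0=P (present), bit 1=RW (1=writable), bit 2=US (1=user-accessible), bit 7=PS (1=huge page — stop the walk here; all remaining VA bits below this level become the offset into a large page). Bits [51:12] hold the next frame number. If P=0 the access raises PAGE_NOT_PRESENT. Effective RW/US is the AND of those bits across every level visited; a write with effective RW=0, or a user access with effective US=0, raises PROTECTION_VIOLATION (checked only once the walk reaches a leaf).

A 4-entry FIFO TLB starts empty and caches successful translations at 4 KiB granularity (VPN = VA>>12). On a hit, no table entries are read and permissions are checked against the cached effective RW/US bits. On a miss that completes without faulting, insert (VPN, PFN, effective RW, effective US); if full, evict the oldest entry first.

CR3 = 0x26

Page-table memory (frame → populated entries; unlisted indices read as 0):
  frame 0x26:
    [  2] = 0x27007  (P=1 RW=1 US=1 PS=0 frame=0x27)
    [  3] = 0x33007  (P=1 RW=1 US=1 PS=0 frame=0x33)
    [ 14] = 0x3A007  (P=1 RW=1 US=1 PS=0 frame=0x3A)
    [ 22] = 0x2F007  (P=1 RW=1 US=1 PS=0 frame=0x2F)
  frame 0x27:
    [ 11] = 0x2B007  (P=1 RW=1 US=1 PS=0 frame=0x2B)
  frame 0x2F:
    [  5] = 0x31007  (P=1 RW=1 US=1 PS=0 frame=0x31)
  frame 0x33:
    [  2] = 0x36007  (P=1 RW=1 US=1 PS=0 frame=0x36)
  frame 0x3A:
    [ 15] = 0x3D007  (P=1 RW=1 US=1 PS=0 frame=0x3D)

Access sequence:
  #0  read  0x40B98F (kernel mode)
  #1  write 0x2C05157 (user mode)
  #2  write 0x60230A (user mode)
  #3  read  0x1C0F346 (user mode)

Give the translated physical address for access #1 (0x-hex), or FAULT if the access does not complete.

Per-access translation:
#0 VA=0x40B98F (r,kernel):
  lvl0: tbl 0x26, slot 2 ⇒ 0x27007 (P1/RW1/US1/PS0)
  lvl1: tbl 0x27, slot 11 ⇒ 0x2B007 (P1/RW1/US1/PS0)
  ✓ 0x2B98F  — 2 lookups
#1 VA=0x2C05157 (w,user):
  lvl0: tbl 0x26, slot 22 ⇒ 0x2F007 (P1/RW1/US1/PS0)
  lvl1: tbl 0x2F, slot 5 ⇒ 0x31007 (P1/RW1/US1/PS0)
  ✓ 0x31157  — 2 lookups
#2 VA=0x60230A (w,user):
  lvl0: tbl 0x26, slot 3 ⇒ 0x33007 (P1/RW1/US1/PS0)
  lvl1: tbl 0x33, slot 2 ⇒ 0x36007 (P1/RW1/US1/PS0)
  ✓ 0x3630A  — 2 lookups
#3 VA=0x1C0F346 (r,user):
  lvl0: tbl 0x26, slot 14 ⇒ 0x3A007 (P1/RW1/US1/PS0)
  lvl1: tbl 0x3A, slot 15 ⇒ 0x3D007 (P1/RW1/US1/PS0)
  ✓ 0x3D346  — 2 lookups

Access #1 PA: 0x31157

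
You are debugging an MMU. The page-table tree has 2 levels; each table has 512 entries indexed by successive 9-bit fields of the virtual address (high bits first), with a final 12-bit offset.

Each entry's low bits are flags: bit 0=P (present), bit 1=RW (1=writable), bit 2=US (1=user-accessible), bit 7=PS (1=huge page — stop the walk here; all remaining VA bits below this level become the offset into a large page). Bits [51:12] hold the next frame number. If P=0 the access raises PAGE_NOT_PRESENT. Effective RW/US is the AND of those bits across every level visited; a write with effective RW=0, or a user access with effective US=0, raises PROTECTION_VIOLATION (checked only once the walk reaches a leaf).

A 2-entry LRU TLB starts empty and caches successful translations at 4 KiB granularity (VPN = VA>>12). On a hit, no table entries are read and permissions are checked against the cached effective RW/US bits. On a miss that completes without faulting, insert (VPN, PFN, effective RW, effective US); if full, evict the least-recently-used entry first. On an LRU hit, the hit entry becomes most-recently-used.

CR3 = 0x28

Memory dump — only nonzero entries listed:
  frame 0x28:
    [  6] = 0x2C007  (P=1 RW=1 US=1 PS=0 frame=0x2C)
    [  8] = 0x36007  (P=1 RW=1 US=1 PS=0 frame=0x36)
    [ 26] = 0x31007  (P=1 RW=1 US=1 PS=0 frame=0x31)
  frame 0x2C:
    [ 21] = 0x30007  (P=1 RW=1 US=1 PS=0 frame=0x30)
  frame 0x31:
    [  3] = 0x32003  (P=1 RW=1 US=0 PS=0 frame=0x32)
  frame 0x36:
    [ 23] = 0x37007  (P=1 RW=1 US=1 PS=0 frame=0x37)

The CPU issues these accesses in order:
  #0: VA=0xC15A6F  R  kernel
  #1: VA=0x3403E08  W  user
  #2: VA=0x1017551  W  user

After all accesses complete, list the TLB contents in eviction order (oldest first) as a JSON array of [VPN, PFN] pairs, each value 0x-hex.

Trace:
#0 VA=0xC15A6F (r,kernel):
  L0 @0x28[6] → 0x2C007  P=1,RW=1,US=1,PS=0
  L1 @0x2C[21] → 0x30007  P=1,RW=1,US=1,PS=0
  ✓ 0x30A6F  — 2 lookups
#1 VA=0x3403E08 (w,user):
  L0 @0x28[26] → 0x31007  P=1,RW=1,US=1,PS=0
  L1 @0x31[3] → 0x32003  P=1,RW=1,US=0,PS=0
  ⇒ fault: PROTECTION_VIOLATION  — 2 lookups
#2 VA=0x1017551 (w,user):
  L0 @0x28[8] → 0x36007  P=1,RW=1,US=1,PS=0
  L1 @0x36[23] → 0x37007  P=1,RW=1,US=1,PS=0
  ✓ 0x37551  — 2 lookups

TLB: [["0xC15", "0x30"], ["0x1017", "0x37"]]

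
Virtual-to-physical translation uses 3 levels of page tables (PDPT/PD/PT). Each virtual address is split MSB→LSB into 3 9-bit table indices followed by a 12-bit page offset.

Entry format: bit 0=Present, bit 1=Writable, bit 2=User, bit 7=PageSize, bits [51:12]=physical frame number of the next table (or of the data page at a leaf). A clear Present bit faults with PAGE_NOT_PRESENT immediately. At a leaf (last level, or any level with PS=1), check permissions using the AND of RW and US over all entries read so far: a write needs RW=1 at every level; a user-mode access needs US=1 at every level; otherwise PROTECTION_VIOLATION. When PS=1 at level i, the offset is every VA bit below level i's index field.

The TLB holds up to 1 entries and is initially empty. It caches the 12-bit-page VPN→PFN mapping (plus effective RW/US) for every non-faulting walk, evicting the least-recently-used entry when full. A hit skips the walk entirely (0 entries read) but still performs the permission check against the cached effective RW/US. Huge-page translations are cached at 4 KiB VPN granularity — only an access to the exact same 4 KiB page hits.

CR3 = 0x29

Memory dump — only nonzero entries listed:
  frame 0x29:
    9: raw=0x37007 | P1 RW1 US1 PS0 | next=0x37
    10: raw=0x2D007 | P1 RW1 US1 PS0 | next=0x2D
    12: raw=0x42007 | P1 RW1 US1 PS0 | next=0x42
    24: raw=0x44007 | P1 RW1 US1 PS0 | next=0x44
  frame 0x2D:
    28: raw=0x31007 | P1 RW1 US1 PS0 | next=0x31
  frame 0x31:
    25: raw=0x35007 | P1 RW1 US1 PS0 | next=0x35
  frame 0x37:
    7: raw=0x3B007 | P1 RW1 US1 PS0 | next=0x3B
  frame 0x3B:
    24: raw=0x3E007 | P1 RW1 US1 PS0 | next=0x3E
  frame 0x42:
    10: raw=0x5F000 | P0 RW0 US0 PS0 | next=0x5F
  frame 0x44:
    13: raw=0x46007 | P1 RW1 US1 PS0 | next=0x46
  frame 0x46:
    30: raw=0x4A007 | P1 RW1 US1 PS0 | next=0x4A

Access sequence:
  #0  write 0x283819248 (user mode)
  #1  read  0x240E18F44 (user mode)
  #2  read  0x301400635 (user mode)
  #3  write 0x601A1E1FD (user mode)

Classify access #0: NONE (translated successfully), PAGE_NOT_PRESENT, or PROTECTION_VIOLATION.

Walk each access:
#0 VA=0x283819248 (w,user):
  [0] read 0x29 idx=10: raw=0x2D007 flags P=1 W=1 U=1 S=0
  [1] read 0x2D idx=28: raw=0x31007 flags P=1 W=1 U=1 S=0
  [2] read 0x31 idx=25: raw=0x35007 flags P=1 W=1 U=1 S=0
  ⇒ phys 0x35248  [3 reads]
#1 VA=0x240E18F44 (r,user):
  [0] read 0x29 idx=9: raw=0x37007 flags P=1 W=1 U=1 S=0
  [1] read 0x37 idx=7: raw=0x3B007 flags P=1 W=1 U=1 S=0
  [2] read 0x3B idx=24: raw=0x3E007 flags P=1 W=1 U=1 S=0
  ⇒ phys 0x3EF44  [3 reads]
#2 VA=0x301400635 (r,user):
  [0] read 0x29 idx=12: raw=0x42007 flags P=1 W=1 U=1 S=0
  [1] read 0x42 idx=10: raw=0x5F000 flags P=0 W=0 U=0 S=0
  ✗ PAGE_NOT_PRESENT  [2 reads]
#3 VA=0x601A1E1FD (w,user):
  [0] read 0x29 idx=24: raw=0x44007 flags P=1 W=1 U=1 S=0
  [1] read 0x44 idx=13: raw=0x46007 flags P=1 W=1 U=1 S=0
  [2] read 0x46 idx=30: raw=0x4A007 flags P=1 W=1 U=1 S=0
  ⇒ phys 0x4A1FD  [3 reads]

Access #0 fault: NONE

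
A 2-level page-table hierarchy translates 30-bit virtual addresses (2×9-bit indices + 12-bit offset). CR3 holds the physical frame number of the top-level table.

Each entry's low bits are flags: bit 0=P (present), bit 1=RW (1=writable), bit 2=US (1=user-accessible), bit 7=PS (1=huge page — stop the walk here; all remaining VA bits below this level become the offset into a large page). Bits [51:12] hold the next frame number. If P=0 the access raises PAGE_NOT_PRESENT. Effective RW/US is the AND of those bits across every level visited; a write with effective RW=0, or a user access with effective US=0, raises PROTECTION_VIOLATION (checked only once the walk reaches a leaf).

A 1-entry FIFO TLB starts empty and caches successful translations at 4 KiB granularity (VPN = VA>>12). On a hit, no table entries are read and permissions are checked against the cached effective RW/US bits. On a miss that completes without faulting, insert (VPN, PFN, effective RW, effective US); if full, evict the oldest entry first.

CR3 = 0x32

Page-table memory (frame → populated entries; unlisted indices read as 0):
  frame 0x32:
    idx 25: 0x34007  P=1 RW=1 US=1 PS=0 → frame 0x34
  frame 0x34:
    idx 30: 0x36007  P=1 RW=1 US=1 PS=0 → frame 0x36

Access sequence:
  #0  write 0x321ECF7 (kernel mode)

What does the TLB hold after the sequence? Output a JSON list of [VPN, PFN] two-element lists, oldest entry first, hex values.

Per-access translation:
#0 VA=0x321ECF7 (w,kernel):
  L0: frame=0x32 idx=25 entry=0x34007 [P=1 RW=1 US=1 PS=0]
  L1: frame=0x34 idx=30 entry=0x36007 [P=1 RW=1 US=1 PS=0]
  → PA=0x36CF7  (2 entries read)

TLB: [["0x321E", "0x36"]]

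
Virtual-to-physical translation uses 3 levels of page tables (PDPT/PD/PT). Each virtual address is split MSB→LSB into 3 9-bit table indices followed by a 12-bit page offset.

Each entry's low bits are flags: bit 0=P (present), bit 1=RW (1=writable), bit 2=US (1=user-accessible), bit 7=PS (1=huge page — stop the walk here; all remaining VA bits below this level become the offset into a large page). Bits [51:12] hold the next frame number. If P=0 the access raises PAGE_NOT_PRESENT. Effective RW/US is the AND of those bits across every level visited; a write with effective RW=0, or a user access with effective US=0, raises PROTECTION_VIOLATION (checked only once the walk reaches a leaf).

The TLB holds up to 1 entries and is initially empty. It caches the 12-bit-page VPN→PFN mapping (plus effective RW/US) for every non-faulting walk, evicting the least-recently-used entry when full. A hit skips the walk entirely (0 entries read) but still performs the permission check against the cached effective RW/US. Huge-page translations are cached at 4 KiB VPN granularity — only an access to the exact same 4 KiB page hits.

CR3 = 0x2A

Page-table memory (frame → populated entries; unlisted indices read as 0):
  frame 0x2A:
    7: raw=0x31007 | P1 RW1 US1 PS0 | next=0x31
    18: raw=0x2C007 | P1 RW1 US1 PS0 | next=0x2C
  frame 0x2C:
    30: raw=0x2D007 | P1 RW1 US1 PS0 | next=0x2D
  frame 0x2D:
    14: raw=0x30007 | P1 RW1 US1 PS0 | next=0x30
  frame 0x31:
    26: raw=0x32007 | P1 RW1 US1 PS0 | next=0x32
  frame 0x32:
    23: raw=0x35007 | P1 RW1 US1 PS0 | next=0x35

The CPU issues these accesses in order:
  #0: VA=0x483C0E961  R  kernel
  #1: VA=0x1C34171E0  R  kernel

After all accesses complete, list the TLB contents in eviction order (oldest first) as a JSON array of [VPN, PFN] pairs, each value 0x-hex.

Walk each access:
#0 VA=0x483C0E961 (r,kernel):
  [0] read 0x2A idx=18: raw=0x2C007 flags P=1 W=1 U=1 S=0
  [1] read 0x2C idx=30: raw=0x2D007 flags P=1 W=1 U=1 S=0
  [2] read 0x2D idx=14: raw=0x30007 flags P=1 W=1 U=1 S=0
  ✓ 0x30961  — 3 lookups
#1 VA=0x1C34171E0 (r,kernel):
  [0] read 0x2A idx=7: raw=0x31007 flags P=1 W=1 U=1 S=0
  [1] read 0x31 idx=26: raw=0x32007 flags P=1 W=1 U=1 S=0
  [2] read 0x32 idx=23: raw=0x35007 flags P=1 W=1 U=1 S=0
  ✓ 0x351E0  — 3 lookups

TLB: [["0x1C3417", "0x35"]]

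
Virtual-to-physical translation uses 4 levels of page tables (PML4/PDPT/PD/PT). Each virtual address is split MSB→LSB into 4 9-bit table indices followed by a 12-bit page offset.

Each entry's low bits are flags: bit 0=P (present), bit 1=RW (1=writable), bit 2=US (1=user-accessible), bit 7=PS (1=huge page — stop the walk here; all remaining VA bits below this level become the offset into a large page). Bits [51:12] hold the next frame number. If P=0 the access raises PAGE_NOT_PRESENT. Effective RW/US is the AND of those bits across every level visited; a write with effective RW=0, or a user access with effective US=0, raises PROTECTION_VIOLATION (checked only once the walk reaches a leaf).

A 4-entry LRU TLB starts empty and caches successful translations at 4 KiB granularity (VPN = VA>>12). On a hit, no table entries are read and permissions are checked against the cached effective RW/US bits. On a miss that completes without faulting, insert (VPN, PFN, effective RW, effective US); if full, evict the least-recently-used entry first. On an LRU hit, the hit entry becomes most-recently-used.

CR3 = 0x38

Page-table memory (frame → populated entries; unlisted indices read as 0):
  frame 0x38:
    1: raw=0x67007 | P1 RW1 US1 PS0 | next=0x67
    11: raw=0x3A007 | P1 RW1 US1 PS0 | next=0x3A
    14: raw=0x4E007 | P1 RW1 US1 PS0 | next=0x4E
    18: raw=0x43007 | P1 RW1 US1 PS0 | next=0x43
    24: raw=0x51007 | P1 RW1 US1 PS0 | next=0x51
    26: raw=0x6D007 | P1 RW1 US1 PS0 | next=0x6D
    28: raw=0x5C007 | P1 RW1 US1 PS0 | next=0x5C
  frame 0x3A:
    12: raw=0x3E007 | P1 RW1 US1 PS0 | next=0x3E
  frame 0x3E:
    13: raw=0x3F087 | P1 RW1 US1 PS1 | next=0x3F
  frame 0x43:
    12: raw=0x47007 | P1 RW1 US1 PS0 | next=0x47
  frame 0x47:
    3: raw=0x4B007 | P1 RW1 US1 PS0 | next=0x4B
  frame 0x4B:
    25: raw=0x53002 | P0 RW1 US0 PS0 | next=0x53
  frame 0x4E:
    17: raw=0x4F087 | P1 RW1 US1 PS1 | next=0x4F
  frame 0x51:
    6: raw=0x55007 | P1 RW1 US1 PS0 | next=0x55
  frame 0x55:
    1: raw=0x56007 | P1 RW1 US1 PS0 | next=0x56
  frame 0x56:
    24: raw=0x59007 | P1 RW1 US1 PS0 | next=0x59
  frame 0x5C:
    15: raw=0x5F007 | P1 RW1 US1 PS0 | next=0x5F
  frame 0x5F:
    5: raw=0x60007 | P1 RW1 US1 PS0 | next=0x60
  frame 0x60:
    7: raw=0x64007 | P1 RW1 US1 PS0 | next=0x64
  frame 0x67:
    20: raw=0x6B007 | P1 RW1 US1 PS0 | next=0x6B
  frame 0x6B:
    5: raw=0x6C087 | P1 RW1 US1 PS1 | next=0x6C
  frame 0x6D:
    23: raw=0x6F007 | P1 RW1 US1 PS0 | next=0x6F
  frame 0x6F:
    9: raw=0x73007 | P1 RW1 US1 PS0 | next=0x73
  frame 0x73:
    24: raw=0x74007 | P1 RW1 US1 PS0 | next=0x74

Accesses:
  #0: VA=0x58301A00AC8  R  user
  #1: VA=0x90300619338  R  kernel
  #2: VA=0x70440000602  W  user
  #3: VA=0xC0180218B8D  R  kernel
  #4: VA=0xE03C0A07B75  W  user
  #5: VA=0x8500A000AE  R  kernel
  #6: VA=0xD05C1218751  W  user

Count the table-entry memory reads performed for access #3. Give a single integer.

Per-access translation:
#0 VA=0x58301A00AC8 (r,user):
  [0] read 0x38 idx=11: raw=0x3A007 flags P=1 W=1 U=1 S=0
  [1] read 0x3A idx=12: raw=0x3E007 flags P=1 W=1 U=1 S=0
  [2] read 0x3E idx=13: raw=0x3F087 flags P=1 W=1 U=1 S=1
  ⇒ phys 0x3FAC8 (huge @L2)  [3 reads]
#1 VA=0x90300619338 (r,kernel):
  [0] read 0x38 idx=18: raw=0x43007 flags P=1 W=1 U=1 S=0
  [1] read 0x43 idx=12: raw=0x47007 flags P=1 W=1 U=1 S=0
  [2] read 0x47 idx=3: raw=0x4B007 flags P=1 W=1 U=1 S=0
  [3] read 0x4B idx=25: raw=0x53002 flags P=0 W=1 U=0 S=0
  → PAGE_NOT_PRESENT  (4 entries read)
#2 VA=0x70440000602 (w,user):
  [0] read 0x38 idx=14: raw=0x4E007 flags P=1 W=1 U=1 S=0
  [1] read 0x4E idx=17: raw=0x4F087 flags P=1 W=1 U=1 S=1
  ⇒ phys 0x4F602 (huge @L1)  [2 reads]
#3 VA=0xC0180218B8D (r,kernel):
  [0] read 0x38 idx=24: raw=0x51007 flags P=1 W=1 U=1 S=0
  [1] read 0x51 idx=6: raw=0x55007 flags P=1 W=1 U=1 S=0
  [2] read 0x55 idx=1: raw=0x56007 flags P=1 W=1 U=1 S=0
  [3] read 0x56 idx=24: raw=0x59007 flags P=1 W=1 U=1 S=0
  ⇒ phys 0x59B8D  [4 reads]
#4 VA=0xE03C0A07B75 (w,user):
  [0] read 0x38 idx=28: raw=0x5C007 flags P=1 W=1 U=1 S=0
  [1] read 0x5C idx=15: raw=0x5F007 flags P=1 W=1 U=1 S=0
  [2] read 0x5F idx=5: raw=0x60007 flags P=1 W=1 U=1 S=0
  [3] read 0x60 idx=7: raw=0x64007 flags P=1 W=1 U=1 S=0
  ⇒ phys 0x64B75  [4 reads]
#5 VA=0x8500A000AE (r,kernel):
  [0] read 0x38 idx=1: raw=0x67007 flags P=1 W=1 U=1 S=0
  [1] read 0x67 idx=20: raw=0x6B007 flags P=1 W=1 U=1 S=0
  [2] read 0x6B idx=5: raw=0x6C087 flags P=1 W=1 U=1 S=1
  ⇒ phys 0x6C0AE (huge @L2)  [3 reads]
#6 VA=0xD05C1218751 (w,user):
  [0] read 0x38 idx=26: raw=0x6D007 flags P=1 W=1 U=1 S=0
  [1] read 0x6D idx=23: raw=0x6F007 flags P=1 W=1 U=1 S=0
  [2] read 0x6F idx=9: raw=0x73007 flags P=1 W=1 U=1 S=0
  [3] read 0x73 idx=24: raw=0x74007 flags P=1 W=1 U=1 S=0
  ⇒ phys 0x74751  [4 reads]

Entries read for #3: 4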